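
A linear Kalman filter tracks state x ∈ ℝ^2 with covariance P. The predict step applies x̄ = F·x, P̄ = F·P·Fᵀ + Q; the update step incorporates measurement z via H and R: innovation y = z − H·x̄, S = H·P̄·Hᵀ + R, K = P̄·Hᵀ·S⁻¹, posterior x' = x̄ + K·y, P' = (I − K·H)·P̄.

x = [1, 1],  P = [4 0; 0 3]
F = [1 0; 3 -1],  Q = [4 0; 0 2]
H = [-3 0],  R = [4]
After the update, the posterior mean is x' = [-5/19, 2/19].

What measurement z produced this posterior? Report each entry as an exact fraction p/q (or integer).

x̄ = F·x = [1, 2]
P̄ = F·P·Fᵀ + Q = [8 12; 12 41]
S = H·P̄·Hᵀ + R = [76]
K = P̄·Hᵀ·S⁻¹ = [-6/19; -9/19]
x' − x̄ = [-24/19, -36/19] = K·y
y = (KᵀK)⁻¹·Kᵀ·(x' − x̄) = [4]
z = y + H·x̄ = [4] + [-3] = [1]

z = [1]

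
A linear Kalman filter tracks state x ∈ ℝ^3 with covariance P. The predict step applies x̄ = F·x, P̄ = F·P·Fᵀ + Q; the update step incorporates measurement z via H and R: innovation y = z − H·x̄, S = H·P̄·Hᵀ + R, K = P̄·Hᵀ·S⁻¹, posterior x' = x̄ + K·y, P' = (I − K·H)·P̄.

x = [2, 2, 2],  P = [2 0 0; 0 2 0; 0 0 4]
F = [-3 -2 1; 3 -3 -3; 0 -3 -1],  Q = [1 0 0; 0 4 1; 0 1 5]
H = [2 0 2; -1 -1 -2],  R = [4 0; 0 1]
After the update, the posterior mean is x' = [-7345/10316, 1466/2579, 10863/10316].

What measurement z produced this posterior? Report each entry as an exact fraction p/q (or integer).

x̄ = F·x = [-8, -6, -8]
P̄ = F·P·Fᵀ + Q = [31 -18 8; -18 76 31; 8 31 27]
S = H·P̄·Hᵀ + R = [300 -244; -244 336]
K = P̄·Hᵀ·S⁻¹ = [4783/10316 2583/10316; -1284/2579 -3707/5158; 207/10316 -2705/10316]
x' − x̄ = [75183/10316, 16940/2579, 93391/10316] = K·y
y = (KᵀK)⁻¹·Kᵀ·(x' − x̄) = [33, -32]
z = y + H·x̄ = [33, -32] + [-32, 30] = [1, -2]

z = [1, -2]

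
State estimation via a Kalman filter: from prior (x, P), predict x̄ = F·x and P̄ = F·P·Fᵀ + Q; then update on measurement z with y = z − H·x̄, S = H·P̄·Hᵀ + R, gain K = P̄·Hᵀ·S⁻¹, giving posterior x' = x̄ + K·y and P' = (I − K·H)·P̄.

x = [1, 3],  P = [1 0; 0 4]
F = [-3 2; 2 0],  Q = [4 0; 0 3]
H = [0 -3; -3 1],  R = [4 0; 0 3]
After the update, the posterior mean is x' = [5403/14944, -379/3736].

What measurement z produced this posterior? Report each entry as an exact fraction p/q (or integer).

x̄ = F·x = [3, 2]
P̄ = F·P·Fᵀ + Q = [29 -6; -6 7]
S = H·P̄·Hᵀ + R = [67 -75; -75 307]
K = P̄·Hᵀ·S⁻¹ = [-1449/14944 -4881/14944; -1143/3736 25/3736]
x' − x̄ = [-39429/14944, -7851/3736] = K·y
y = (KᵀK)⁻¹·Kᵀ·(x' − x̄) = [7, 6]
z = y + H·x̄ = [7, 6] + [-6, -7] = [1, -1]

z = [1, -1]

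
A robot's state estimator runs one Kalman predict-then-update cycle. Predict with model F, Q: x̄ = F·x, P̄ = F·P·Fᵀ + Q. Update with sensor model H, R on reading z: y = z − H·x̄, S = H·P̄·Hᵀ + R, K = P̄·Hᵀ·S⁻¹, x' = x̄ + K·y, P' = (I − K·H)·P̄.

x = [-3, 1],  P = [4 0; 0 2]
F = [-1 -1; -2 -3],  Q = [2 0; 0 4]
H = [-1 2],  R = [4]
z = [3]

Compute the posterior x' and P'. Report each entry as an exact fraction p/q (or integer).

x̄ = F·x = [2, 3]
P̄ = F·P·Fᵀ + Q = [8 14; 14 38]
y = z − H·x̄ = [-1]
S = H·P̄·Hᵀ + R = [108]
K = P̄·Hᵀ·S⁻¹ = [5/27; 31/54]
x' = x̄ + K·y = [49/27, 131/54]
P' = (I − K·H)·P̄ = [116/27 68/27; 68/27 65/27]

x' = [49/27, 131/54]
P' = [116/27 68/27; 68/27 65/27]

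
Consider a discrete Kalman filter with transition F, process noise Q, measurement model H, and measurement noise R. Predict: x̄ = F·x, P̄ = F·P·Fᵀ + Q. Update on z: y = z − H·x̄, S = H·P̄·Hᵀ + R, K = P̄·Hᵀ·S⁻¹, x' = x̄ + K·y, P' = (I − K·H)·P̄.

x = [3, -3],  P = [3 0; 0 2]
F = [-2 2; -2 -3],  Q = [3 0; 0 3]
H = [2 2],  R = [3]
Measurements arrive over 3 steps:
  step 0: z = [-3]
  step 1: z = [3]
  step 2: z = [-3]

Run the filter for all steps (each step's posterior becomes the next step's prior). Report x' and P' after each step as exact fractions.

step 0: x̄ = F·x = [-12, 3]
step 0: P̄ = F·P·Fᵀ + Q = [23 0; 0 33]
step 0: y = z − H·x̄ = [15]
step 0: S = H·P̄·Hᵀ + R = [227]
step 0: K = P̄·Hᵀ·S⁻¹ = [46/227; 66/227]
step 0: x' = x̄ + K·y = [-2034/227, 1671/227]
step 0: P' = (I − K·H)·P̄ = [3105/227 -3036/227; -3036/227 3135/227]
step 1: x̄ = F·x = [7410/227, -945/227]
step 1: P̄ = F·P·Fᵀ + Q = [49929/227 -12462/227; -12462/227 4884/227]
step 1: y = z − H·x̄ = [-12249/227]
step 1: S = H·P̄·Hᵀ + R = [120237/227]
step 1: K = P̄·Hᵀ·S⁻¹ = [24978/40079; -5052/40079]
step 1: x' = x̄ + K·y = [-39516/40079, 105759/40079]
step 1: P' = (I − K·H)·P̄ = [570057/40079 -532590/40079; -532590/40079 525012/40079]
step 2: x̄ = F·x = [22350/3083, -238245/40079]
step 2: P̄ = F·P·Fᵀ + Q = [673941/3083 -148848/3083; -148848/3083 734493/40079]
step 2: y = z − H·x̄ = [-224847/40079]
step 2: S = H·P̄·Hᵀ + R = [22622949/40079]
step 2: K = P̄·Hᵀ·S⁻¹ = [4550806/7540983; -800354/7540983]
step 2: x' = x̄ + K·y = [3237488/837887, -4481827/837887]
step 2: P' = (I − K·H)·P̄ = [32758663/2513661 -30483260/2513661; -30483260/2513661 30083083/2513661]

step 0: x' = [-2034/227, 1671/227], P' = [3105/227 -3036/227; -3036/227 3135/227]
step 1: x' = [-39516/40079, 105759/40079], P' = [570057/40079 -532590/40079; -532590/40079 525012/40079]
step 2: x' = [3237488/837887, -4481827/837887], P' = [32758663/2513661 -30483260/2513661; -30483260/2513661 30083083/2513661]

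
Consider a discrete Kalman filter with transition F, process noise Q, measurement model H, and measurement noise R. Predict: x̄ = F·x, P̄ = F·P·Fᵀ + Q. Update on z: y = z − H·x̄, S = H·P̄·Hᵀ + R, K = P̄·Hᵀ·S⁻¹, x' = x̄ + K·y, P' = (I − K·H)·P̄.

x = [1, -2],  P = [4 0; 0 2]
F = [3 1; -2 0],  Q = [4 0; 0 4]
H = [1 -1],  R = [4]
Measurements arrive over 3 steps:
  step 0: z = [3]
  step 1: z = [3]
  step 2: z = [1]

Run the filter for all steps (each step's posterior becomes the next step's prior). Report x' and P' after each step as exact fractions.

step 0: x̄ = F·x = [1, -2]
step 0: P̄ = F·P·Fᵀ + Q = [42 -24; -24 20]
step 0: y = z − H·x̄ = [0]
step 0: S = H·P̄·Hᵀ + R = [114]
step 0: K = P̄·Hᵀ·S⁻¹ = [11/19; -22/57]
step 0: x' = x̄ + K·y = [1, -2]
step 0: P' = (I − K·H)·P̄ = [72/19 28/19; 28/19 172/57]
step 1: x̄ = F·x = [1, -2]
step 1: P̄ = F·P·Fᵀ + Q = [2848/57 -488/19; -488/19 364/19]
step 1: y = z − H·x̄ = [0]
step 1: S = H·P̄·Hᵀ + R = [7096/57]
step 1: K = P̄·Hᵀ·S⁻¹ = [539/887; -639/1774]
step 1: x' = x̄ + K·y = [1, -2]
step 1: P' = (I − K·H)·P̄ = [3544/887 1388/887; 1388/887 2666/887]
step 2: x̄ = F·x = [1, -2]
step 2: P̄ = F·P·Fᵀ + Q = [46438/887 -24040/887; -24040/887 17724/887]
step 2: y = z − H·x̄ = [-2]
step 2: S = H·P̄·Hᵀ + R = [115790/887]
step 2: K = P̄·Hᵀ·S⁻¹ = [35239/57895; -20882/57895]
step 2: x' = x̄ + K·y = [-12583/57895, -74026/57895]
step 2: P' = (I − K·H)·P̄ = [231064/57895 90108/57895; 90108/57895 173636/57895]

step 0: x' = [1, -2], P' = [72/19 28/19; 28/19 172/57]
step 1: x' = [1, -2], P' = [3544/887 1388/887; 1388/887 2666/887]
step 2: x' = [-12583/57895, -74026/57895], P' = [231064/57895 90108/57895; 90108/57895 173636/57895]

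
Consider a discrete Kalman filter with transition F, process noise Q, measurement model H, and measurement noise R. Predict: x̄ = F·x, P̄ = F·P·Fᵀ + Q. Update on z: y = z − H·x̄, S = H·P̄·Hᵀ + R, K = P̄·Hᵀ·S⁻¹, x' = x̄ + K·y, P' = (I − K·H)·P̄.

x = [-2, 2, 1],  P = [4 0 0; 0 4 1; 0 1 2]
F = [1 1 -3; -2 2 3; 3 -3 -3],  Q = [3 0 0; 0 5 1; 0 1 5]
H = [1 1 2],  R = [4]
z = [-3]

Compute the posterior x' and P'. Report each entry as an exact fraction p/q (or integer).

x̄ = F·x = [-3, 11, -15]
P̄ = F·P·Fᵀ + Q = [23 -21 24; -21 67 -80; 24 -80 113]
y = z − H·x̄ = [19]
S = H·P̄·Hᵀ + R = [280]
K = P̄·Hᵀ·S⁻¹ = [5/28; -57/140; 17/28]
x' = x̄ + K·y = [11/28, 457/140, -97/28]
P' = (I − K·H)·P̄ = [197/14 -9/14 -89/14; -9/14 1441/70 -151/14; -89/14 -151/14 137/14]

x' = [11/28, 457/140, -97/28]
P' = [197/14 -9/14 -89/14; -9/14 1441/70 -151/14; -89/14 -151/14 137/14]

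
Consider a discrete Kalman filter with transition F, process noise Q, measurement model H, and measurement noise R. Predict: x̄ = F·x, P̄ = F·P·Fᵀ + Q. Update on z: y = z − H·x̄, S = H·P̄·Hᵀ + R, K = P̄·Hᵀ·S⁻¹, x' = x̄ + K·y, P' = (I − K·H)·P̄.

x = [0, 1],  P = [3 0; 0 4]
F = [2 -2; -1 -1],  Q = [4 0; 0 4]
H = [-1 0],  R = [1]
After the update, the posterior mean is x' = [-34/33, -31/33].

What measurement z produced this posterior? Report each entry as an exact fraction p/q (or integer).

x̄ = F·x = [-2, -1]
P̄ = F·P·Fᵀ + Q = [32 2; 2 11]
S = H·P̄·Hᵀ + R = [33]
K = P̄·Hᵀ·S⁻¹ = [-32/33; -2/33]
x' − x̄ = [32/33, 2/33] = K·y
y = (KᵀK)⁻¹·Kᵀ·(x' − x̄) = [-1]
z = y + H·x̄ = [-1] + [2] = [1]

z = [1]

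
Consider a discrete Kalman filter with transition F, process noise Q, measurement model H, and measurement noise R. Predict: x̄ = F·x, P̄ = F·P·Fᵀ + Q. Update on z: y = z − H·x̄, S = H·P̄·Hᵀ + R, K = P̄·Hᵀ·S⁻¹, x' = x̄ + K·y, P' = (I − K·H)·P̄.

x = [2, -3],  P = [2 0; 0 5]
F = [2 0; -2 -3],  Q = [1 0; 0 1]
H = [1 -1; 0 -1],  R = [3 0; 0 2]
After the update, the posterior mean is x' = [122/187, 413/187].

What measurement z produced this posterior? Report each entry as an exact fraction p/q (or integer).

x̄ = F·x = [4, 5]
P̄ = F·P·Fᵀ + Q = [9 -8; -8 54]
S = H·P̄·Hᵀ + R = [82 62; 62 56]
K = P̄·Hᵀ·S⁻¹ = [114/187 -199/374; -31/187 -146/187]
x' − x̄ = [-626/187, -522/187] = K·y
y = (KᵀK)⁻¹·Kᵀ·(x' − x̄) = [-2, 4]
z = y + H·x̄ = [-2, 4] + [-1, -5] = [-3, -1]

z = [-3, -1]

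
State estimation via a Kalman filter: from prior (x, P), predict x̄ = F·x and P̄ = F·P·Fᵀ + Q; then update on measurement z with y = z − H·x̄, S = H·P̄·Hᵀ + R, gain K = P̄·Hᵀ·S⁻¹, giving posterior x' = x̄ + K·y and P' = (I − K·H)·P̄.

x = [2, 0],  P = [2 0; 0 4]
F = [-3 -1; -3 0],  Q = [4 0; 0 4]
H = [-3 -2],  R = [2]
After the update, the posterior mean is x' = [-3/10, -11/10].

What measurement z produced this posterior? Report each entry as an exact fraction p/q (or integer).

x̄ = F·x = [-6, -6]
P̄ = F·P·Fᵀ + Q = [26 18; 18 22]
S = H·P̄·Hᵀ + R = [540]
K = P̄·Hᵀ·S⁻¹ = [-19/90; -49/270]
x' − x̄ = [57/10, 49/10] = K·y
y = (KᵀK)⁻¹·Kᵀ·(x' − x̄) = [-27]
z = y + H·x̄ = [-27] + [30] = [3]

z = [3]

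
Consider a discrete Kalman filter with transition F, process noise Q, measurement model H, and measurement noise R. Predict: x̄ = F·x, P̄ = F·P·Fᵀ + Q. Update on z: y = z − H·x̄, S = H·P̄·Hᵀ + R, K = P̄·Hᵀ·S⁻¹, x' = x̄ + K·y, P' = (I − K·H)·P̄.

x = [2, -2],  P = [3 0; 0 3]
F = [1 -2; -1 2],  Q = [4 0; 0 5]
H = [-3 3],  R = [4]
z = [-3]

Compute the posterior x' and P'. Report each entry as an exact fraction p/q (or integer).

x̄ = F·x = [6, -6]
P̄ = F·P·Fᵀ + Q = [19 -15; -15 20]
y = z − H·x̄ = [33]
S = H·P̄·Hᵀ + R = [625]
K = P̄·Hᵀ·S⁻¹ = [-102/625; 21/125]
x' = x̄ + K·y = [384/625, -57/125]
P' = (I − K·H)·P̄ = [1471/625 267/125; 267/125 59/25]

x' = [384/625, -57/125]
P' = [1471/625 267/125; 267/125 59/25]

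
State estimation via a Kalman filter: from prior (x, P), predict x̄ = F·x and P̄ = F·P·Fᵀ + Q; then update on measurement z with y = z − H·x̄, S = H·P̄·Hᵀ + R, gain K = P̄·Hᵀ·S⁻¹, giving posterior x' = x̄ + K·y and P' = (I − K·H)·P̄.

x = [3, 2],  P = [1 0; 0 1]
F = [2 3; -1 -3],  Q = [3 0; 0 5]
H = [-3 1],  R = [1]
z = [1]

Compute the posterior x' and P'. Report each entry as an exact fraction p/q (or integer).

x' = [-1/113, 87/113]
P' = [135/226 173/113; 173/113 543/113]

x̄ = F·x = [12, -9]
P̄ = F·P·Fᵀ + Q = [16 -11; -11 15]
y = z − H·x̄ = [46]
S = H·P̄·Hᵀ + R = [226]
K = P̄·Hᵀ·S⁻¹ = [-59/226; 24/113]
x' = x̄ + K·y = [-1/113, 87/113]
P' = (I − K·H)·P̄ = [135/226 173/113; 173/113 543/113]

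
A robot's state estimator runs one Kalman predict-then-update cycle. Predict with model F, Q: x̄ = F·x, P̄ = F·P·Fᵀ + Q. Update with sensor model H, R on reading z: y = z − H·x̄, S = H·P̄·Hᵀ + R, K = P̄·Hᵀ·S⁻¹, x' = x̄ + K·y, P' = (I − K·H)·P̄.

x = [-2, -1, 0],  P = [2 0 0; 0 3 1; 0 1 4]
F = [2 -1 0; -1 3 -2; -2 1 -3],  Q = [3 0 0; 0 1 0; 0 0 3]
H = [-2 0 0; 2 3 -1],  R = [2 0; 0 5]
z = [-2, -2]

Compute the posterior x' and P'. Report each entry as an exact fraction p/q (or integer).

x' = [3887/4477, -3093/4477, 8779/4477]
P' = [2161/4477 -1867/4477 -1294/4477; -1867/4477 23016/4477 57154/4477; -1294/4477 57154/4477 166024/4477]

x̄ = F·x = [-3, -1, 3]
P̄ = F·P·Fᵀ + Q = [14 -11 -8; -11 34 26; -8 26 44]
y = z − H·x̄ = [-8, 10]
S = H·P̄·Hᵀ + R = [58 -6; -6 155]
K = P̄·Hᵀ·S⁻¹ = [-2161/4477 3/4477; 1867/4477 1632/4477; 1294/4477 570/4477]
x' = x̄ + K·y = [3887/4477, -3093/4477, 8779/4477]
P' = (I − K·H)·P̄ = [2161/4477 -1867/4477 -1294/4477; -1867/4477 23016/4477 57154/4477; -1294/4477 57154/4477 166024/4477]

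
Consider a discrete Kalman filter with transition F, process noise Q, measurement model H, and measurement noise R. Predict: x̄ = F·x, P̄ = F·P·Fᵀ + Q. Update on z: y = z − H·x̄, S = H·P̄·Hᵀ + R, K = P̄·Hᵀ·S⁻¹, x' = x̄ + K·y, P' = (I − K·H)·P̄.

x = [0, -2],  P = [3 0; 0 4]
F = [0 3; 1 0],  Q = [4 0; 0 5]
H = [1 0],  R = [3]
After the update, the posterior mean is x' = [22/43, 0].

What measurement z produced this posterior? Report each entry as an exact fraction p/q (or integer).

x̄ = F·x = [-6, 0]
P̄ = F·P·Fᵀ + Q = [40 0; 0 8]
S = H·P̄·Hᵀ + R = [43]
K = P̄·Hᵀ·S⁻¹ = [40/43; 0]
x' − x̄ = [280/43, 0] = K·y
y = (KᵀK)⁻¹·Kᵀ·(x' − x̄) = [7]
z = y + H·x̄ = [7] + [-6] = [1]

z = [1]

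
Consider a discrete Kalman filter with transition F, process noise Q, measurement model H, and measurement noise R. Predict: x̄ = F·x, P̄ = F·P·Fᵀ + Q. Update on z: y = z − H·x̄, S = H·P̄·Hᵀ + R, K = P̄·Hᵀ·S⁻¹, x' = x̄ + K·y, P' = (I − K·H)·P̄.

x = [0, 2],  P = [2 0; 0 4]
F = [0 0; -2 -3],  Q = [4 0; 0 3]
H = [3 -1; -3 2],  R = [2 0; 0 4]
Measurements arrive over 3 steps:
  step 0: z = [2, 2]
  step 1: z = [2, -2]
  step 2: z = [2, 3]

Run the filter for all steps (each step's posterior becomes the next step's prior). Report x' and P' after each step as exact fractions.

step 0: x̄ = F·x = [0, -6]
step 0: P̄ = F·P·Fᵀ + Q = [4 0; 0 47]
step 0: y = z − H·x̄ = [-4, 14]
step 0: S = H·P̄·Hᵀ + R = [85 -130; -130 228]
step 0: K = P̄·Hᵀ·S⁻¹ = [147/310 27/124; 94/155 47/62]
step 0: x' = x̄ + K·y = [357/310, 339/155]
step 0: P' = (I − K·H)·P̄ = [143/155 282/155; 282/155 658/155]
step 1: x̄ = F·x = [0, -1374/155]
step 1: P̄ = F·P·Fᵀ + Q = [4 0; 0 10343/155]
step 1: y = z − H·x̄ = [-1064/155, 2438/155]
step 1: S = H·P̄·Hᵀ + R = [16233/155 -26266/155; -26266/155 47572/155]
step 1: K = P̄·Hᵀ·S⁻¹ = [31959/66398 30099/132796; 20686/33199 51715/66398]
step 1: x' = x̄ + K·y = [17331/66398, -29579/33199]
step 1: P' = (I − K·H)·P̄ = [31339/33199 62058/33199; 62058/33199 144802/33199]
step 2: x̄ = F·x = [0, 71406/33199]
step 2: P̄ = F·P·Fᵀ + Q = [4 0; 0 2272867/33199]
step 2: y = z − H·x̄ = [137804/33199, -43215/33199]
step 2: S = H·P̄·Hᵀ + R = [3534429/33199 -5740898/33199; -5740898/33199 10419428/33199]
step 2: K = P̄·Hᵀ·S⁻¹ = [7017795/14566774 6619407/29133548; 4545734/7283387 11364335/14566774]
step 2: x' = x̄ + K·y = [49643145/29133548, 54275309/14566774]
step 2: P' = (I − K·H)·P̄ = [6884999/7283387 13637202/7283387; 13637202/7283387 31820138/7283387]

step 0: x' = [357/310, 339/155], P' = [143/155 282/155; 282/155 658/155]
step 1: x' = [17331/66398, -29579/33199], P' = [31339/33199 62058/33199; 62058/33199 144802/33199]
step 2: x' = [49643145/29133548, 54275309/14566774], P' = [6884999/7283387 13637202/7283387; 13637202/7283387 31820138/7283387]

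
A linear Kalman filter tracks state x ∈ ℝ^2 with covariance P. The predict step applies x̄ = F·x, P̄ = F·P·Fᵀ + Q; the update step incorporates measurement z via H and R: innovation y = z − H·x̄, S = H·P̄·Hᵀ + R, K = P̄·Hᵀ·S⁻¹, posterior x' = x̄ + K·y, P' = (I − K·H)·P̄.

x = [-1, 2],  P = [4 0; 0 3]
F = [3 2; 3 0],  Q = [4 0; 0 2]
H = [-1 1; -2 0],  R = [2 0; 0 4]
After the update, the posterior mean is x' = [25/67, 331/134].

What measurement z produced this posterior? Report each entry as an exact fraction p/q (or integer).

x̄ = F·x = [1, -3]
P̄ = F·P·Fᵀ + Q = [52 36; 36 38]
S = H·P̄·Hᵀ + R = [20 32; 32 212]
K = P̄·Hᵀ·S⁻¹ = [-4/201 -98/201; 341/402 -94/201]
x' − x̄ = [-42/67, 733/134] = K·y
y = (KᵀK)⁻¹·Kᵀ·(x' − x̄) = [7, 1]
z = y + H·x̄ = [7, 1] + [-4, -2] = [3, -1]

z = [3, -1]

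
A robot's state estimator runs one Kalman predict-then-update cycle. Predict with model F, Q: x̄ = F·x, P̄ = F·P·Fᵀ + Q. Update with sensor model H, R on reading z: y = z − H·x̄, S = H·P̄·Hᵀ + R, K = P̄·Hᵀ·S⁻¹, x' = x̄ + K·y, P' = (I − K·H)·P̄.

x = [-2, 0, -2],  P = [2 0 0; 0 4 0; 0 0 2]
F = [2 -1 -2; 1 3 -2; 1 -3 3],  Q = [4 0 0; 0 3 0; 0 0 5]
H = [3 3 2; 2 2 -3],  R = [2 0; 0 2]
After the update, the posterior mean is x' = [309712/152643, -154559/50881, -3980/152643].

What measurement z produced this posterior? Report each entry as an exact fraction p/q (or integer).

x̄ = F·x = [0, 2, -8]
P̄ = F·P·Fᵀ + Q = [24 0 4; 0 49 -46; 4 -46 61]
S = H·P̄·Hᵀ + R = [399 282; 282 1347]
K = P̄·Hᵀ·S⁻¹ = [32536/152643 -2732/152643; 837/50881 26218/152643; 23302/152643 -35135/152643]
x' − x̄ = [309712/152643, -256321/50881, 1217164/152643] = K·y
y = (KᵀK)⁻¹·Kᵀ·(x' − x̄) = [7, -30]
z = y + H·x̄ = [7, -30] + [-10, 28] = [-3, -2]

z = [-3, -2]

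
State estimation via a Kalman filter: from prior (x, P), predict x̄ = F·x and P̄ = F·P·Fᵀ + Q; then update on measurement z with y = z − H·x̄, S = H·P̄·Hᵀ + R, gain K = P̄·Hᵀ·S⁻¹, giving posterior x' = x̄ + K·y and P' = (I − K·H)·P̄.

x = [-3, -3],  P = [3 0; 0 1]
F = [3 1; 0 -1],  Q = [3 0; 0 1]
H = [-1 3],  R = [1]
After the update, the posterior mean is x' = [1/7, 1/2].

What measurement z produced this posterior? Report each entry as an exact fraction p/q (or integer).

x̄ = F·x = [-12, 3]
P̄ = F·P·Fᵀ + Q = [31 -1; -1 2]
S = H·P̄·Hᵀ + R = [56]
K = P̄·Hᵀ·S⁻¹ = [-17/28; 1/8]
x' − x̄ = [85/7, -5/2] = K·y
y = (KᵀK)⁻¹·Kᵀ·(x' − x̄) = [-20]
z = y + H·x̄ = [-20] + [21] = [1]

z = [1]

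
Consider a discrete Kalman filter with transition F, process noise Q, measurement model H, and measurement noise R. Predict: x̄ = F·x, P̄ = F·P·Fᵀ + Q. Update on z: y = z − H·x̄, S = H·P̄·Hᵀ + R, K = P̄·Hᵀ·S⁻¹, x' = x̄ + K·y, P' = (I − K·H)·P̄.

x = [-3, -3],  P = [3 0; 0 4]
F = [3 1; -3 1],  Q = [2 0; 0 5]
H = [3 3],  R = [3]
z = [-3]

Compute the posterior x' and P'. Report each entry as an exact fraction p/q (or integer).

x̄ = F·x = [-12, 6]
P̄ = F·P·Fᵀ + Q = [33 -23; -23 36]
y = z − H·x̄ = [15]
S = H·P̄·Hᵀ + R = [210]
K = P̄·Hᵀ·S⁻¹ = [1/7; 13/70]
x' = x̄ + K·y = [-69/7, 123/14]
P' = (I − K·H)·P̄ = [201/7 -200/7; -200/7 2013/70]

x' = [-69/7, 123/14]
P' = [201/7 -200/7; -200/7 2013/70]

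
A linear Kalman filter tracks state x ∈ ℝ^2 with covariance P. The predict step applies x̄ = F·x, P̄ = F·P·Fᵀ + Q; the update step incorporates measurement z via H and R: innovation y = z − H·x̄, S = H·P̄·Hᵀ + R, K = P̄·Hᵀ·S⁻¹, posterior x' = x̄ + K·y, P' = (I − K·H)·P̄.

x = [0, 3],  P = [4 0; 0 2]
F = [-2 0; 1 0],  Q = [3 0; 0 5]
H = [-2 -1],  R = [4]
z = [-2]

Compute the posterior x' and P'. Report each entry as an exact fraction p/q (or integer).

x̄ = F·x = [0, 0]
P̄ = F·P·Fᵀ + Q = [19 -8; -8 9]
y = z − H·x̄ = [-2]
S = H·P̄·Hᵀ + R = [57]
K = P̄·Hᵀ·S⁻¹ = [-10/19; 7/57]
x' = x̄ + K·y = [20/19, -14/57]
P' = (I − K·H)·P̄ = [61/19 -82/19; -82/19 464/57]

x' = [20/19, -14/57]
P' = [61/19 -82/19; -82/19 464/57]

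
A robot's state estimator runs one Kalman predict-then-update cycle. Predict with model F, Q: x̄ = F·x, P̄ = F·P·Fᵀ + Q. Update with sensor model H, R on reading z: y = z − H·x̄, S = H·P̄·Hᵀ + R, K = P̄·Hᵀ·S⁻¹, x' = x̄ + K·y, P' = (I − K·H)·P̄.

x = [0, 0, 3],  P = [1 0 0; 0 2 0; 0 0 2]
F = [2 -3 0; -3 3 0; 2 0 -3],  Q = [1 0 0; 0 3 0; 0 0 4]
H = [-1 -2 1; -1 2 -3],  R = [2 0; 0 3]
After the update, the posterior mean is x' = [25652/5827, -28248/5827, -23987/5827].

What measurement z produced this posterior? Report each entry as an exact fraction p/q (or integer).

z = [1, -2]

x̄ = F·x = [0, 0, -9]
P̄ = F·P·Fᵀ + Q = [23 -24 4; -24 30 -6; 4 -6 26]
S = H·P̄·Hᵀ + R = [91 -215; -215 572]
K = P̄·Hᵀ·S⁻¹ = [-1257/5827 -1318/5827; -2094/5827 252/5827; -762/5827 -1244/5827]
x' − x̄ = [25652/5827, -28248/5827, 28456/5827] = K·y
y = (KᵀK)⁻¹·Kᵀ·(x' − x̄) = [10, -29]
z = y + H·x̄ = [10, -29] + [-9, 27] = [1, -2]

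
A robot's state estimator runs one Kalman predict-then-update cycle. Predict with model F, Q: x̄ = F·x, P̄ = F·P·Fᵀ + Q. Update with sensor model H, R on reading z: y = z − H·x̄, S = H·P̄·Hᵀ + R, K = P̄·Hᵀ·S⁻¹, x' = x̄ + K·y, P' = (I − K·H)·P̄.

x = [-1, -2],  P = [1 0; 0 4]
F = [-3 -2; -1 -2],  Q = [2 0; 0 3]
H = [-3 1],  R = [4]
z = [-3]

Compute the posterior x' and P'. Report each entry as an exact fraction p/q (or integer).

x' = [265/153, 284/153]
P' = [287/153 613/153; 613/153 1691/153]

x̄ = F·x = [7, 5]
P̄ = F·P·Fᵀ + Q = [27 19; 19 20]
y = z − H·x̄ = [13]
S = H·P̄·Hᵀ + R = [153]
K = P̄·Hᵀ·S⁻¹ = [-62/153; -37/153]
x' = x̄ + K·y = [265/153, 284/153]
P' = (I − K·H)·P̄ = [287/153 613/153; 613/153 1691/153]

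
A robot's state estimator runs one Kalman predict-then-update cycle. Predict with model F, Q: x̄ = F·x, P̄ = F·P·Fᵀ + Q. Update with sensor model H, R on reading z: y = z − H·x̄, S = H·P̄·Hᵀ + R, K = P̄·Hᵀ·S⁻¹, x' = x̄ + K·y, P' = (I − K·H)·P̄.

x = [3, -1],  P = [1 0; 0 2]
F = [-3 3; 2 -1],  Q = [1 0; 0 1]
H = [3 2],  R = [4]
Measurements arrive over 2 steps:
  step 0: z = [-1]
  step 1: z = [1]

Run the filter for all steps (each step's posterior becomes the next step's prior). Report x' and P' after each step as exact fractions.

step 0: x' = [-3, 37/10], P' = [16/7 -18/7; -18/7 124/35]
step 1: x' = [15672/14971, -26459/29942], P' = [33016/14971 -35226/14971; -35226/14971 46223/14971]

step 0: x̄ = F·x = [-12, 7]
step 0: P̄ = F·P·Fᵀ + Q = [28 -12; -12 7]
step 0: y = z − H·x̄ = [21]
step 0: S = H·P̄·Hᵀ + R = [140]
step 0: K = P̄·Hᵀ·S⁻¹ = [3/7; -11/70]
step 0: x' = x̄ + K·y = [-3, 37/10]
step 0: P' = (I − K·H)·P̄ = [16/7 -18/7; -18/7 124/35]
step 1: x̄ = F·x = [201/10, -97/10]
step 1: P̄ = F·P·Fᵀ + Q = [3491/35 -1662/35; -1662/35 839/35]
step 1: y = z − H·x̄ = [-399/10]
step 1: S = H·P̄·Hᵀ + R = [14971/35]
step 1: K = P̄·Hᵀ·S⁻¹ = [7149/14971; -3308/14971]
step 1: x' = x̄ + K·y = [15672/14971, -26459/29942]
step 1: P' = (I − K·H)·P̄ = [33016/14971 -35226/14971; -35226/14971 46223/14971]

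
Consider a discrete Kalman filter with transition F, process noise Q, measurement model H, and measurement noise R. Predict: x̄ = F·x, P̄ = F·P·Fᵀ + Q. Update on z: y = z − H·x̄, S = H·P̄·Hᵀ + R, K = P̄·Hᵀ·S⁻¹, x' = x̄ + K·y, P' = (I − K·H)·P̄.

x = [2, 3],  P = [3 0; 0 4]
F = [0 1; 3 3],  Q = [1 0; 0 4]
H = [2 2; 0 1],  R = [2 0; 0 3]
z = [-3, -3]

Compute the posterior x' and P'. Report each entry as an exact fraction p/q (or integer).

x' = [153/514, -1905/1028]
P' = [338/257 -555/514; -555/514 1347/1028]

x̄ = F·x = [3, 15]
P̄ = F·P·Fᵀ + Q = [5 12; 12 67]
y = z − H·x̄ = [-39, -18]
S = H·P̄·Hᵀ + R = [386 158; 158 70]
K = P̄·Hᵀ·S⁻¹ = [121/514 -185/514; 237/1028 449/1028]
x' = x̄ + K·y = [153/514, -1905/1028]
P' = (I − K·H)·P̄ = [338/257 -555/514; -555/514 1347/1028]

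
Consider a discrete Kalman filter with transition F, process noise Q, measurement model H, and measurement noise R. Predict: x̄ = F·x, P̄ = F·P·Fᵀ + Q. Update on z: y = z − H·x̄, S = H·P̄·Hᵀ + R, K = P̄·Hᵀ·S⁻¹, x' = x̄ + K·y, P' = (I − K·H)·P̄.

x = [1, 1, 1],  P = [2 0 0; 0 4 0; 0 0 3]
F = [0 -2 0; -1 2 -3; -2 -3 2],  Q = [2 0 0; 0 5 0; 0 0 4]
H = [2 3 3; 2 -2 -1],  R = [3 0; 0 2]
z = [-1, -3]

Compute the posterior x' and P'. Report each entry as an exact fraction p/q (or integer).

x̄ = F·x = [-2, -2, -3]
P̄ = F·P·Fᵀ + Q = [18 -16 24; -16 50 -38; 24 -38 60]
y = z − H·x̄ = [18, -6]
S = H·P̄·Hᵀ + R = [477 -2; -2 214]
K = P̄·Hᵀ·S⁻¹ = [6464/51037 10554/51037; 334/51037 -22415/51037; 12262/51037 15378/51037]
x' = x̄ + K·y = [-49046/51037, 38428/51037, -24663/51037]
P' = (I − K·H)·P̄ = [66450/51037 149628/51037 -187464/51037; 149628/51037 443504/51037 -542922/51037; -187464/51037 -542922/51037 680160/51037]

x' = [-49046/51037, 38428/51037, -24663/51037]
P' = [66450/51037 149628/51037 -187464/51037; 149628/51037 443504/51037 -542922/51037; -187464/51037 -542922/51037 680160/51037]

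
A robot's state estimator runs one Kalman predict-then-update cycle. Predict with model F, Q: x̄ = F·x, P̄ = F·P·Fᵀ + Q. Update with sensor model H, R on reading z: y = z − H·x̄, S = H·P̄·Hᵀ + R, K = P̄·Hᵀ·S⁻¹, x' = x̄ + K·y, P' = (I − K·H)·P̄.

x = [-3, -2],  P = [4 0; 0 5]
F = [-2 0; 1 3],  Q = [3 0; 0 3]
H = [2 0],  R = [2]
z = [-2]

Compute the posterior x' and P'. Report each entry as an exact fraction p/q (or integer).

x' = [-32/39, -239/39]
P' = [19/39 -8/39; -8/39 1900/39]

x̄ = F·x = [6, -9]
P̄ = F·P·Fᵀ + Q = [19 -8; -8 52]
y = z − H·x̄ = [-14]
S = H·P̄·Hᵀ + R = [78]
K = P̄·Hᵀ·S⁻¹ = [19/39; -8/39]
x' = x̄ + K·y = [-32/39, -239/39]
P' = (I − K·H)·P̄ = [19/39 -8/39; -8/39 1900/39]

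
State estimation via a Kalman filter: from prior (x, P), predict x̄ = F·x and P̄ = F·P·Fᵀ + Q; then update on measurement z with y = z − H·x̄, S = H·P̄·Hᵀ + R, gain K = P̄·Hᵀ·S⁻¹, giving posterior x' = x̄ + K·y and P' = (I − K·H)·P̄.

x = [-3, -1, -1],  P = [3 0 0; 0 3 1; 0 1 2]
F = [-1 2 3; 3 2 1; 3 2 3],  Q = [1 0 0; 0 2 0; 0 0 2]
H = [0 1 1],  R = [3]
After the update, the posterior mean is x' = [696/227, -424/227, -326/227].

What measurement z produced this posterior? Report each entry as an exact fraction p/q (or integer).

z = [-3]

x̄ = F·x = [-2, -12, -14]
P̄ = F·P·Fᵀ + Q = [46 17 33; 17 47 53; 33 53 71]
S = H·P̄·Hᵀ + R = [227]
K = P̄·Hᵀ·S⁻¹ = [50/227; 100/227; 124/227]
x' − x̄ = [1150/227, 2300/227, 2852/227] = K·y
y = (KᵀK)⁻¹·Kᵀ·(x' − x̄) = [23]
z = y + H·x̄ = [23] + [-26] = [-3]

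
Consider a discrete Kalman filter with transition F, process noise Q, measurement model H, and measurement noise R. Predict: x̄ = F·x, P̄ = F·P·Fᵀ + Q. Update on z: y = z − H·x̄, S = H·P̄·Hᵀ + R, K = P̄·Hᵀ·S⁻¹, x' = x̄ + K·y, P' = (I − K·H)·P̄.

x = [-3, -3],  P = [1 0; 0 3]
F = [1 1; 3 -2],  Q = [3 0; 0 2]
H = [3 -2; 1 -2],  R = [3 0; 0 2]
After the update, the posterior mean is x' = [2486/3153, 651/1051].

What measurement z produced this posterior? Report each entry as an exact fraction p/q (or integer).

x̄ = F·x = [-6, -3]
P̄ = F·P·Fᵀ + Q = [7 -3; -3 23]
S = H·P̄·Hᵀ + R = [194 137; 137 113]
K = P̄·Hᵀ·S⁻¹ = [1270/3153 -1177/3153; 166/1051 -657/1051]
x' − x̄ = [21404/3153, 3804/1051] = K·y
y = (KᵀK)⁻¹·Kᵀ·(x' − x̄) = [15, -2]
z = y + H·x̄ = [15, -2] + [-12, 0] = [3, -2]

z = [3, -2]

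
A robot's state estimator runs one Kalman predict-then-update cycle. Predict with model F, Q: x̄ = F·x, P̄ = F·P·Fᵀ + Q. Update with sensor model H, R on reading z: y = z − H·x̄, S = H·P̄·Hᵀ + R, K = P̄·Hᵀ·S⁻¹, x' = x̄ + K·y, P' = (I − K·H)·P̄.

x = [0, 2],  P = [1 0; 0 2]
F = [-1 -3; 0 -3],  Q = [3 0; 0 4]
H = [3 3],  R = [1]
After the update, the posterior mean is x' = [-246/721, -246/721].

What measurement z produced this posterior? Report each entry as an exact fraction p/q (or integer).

z = [-2]

x̄ = F·x = [-6, -6]
P̄ = F·P·Fᵀ + Q = [22 18; 18 22]
S = H·P̄·Hᵀ + R = [721]
K = P̄·Hᵀ·S⁻¹ = [120/721; 120/721]
x' − x̄ = [4080/721, 4080/721] = K·y
y = (KᵀK)⁻¹·Kᵀ·(x' − x̄) = [34]
z = y + H·x̄ = [34] + [-36] = [-2]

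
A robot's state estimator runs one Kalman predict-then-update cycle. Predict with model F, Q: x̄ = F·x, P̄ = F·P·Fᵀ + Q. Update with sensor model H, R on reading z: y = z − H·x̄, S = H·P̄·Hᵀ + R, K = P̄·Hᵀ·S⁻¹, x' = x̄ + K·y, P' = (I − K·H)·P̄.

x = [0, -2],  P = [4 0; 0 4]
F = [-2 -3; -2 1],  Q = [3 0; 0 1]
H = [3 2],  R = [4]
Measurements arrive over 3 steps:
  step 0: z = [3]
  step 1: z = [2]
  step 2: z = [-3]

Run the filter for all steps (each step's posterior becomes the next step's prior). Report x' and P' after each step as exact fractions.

step 0: x' = [1883/631, -1856/631], P' = [4776/631 -6818/631; -6818/631 10335/631]
step 1: x' = [17628/2579, -24573/2579], P' = [526109/12895 -312017/5158; -312017/5158 934917/10316]
step 2: x' = [4146411/298651, -6658345/298651], P' = [306085564/1493255 -456840516/1493255; -456840516/1493255 2049760532/4479765]

step 0: x̄ = F·x = [6, -2]
step 0: P̄ = F·P·Fᵀ + Q = [55 4; 4 21]
step 0: y = z − H·x̄ = [-11]
step 0: S = H·P̄·Hᵀ + R = [631]
step 0: K = P̄·Hᵀ·S⁻¹ = [173/631; 54/631]
step 0: x' = x̄ + K·y = [1883/631, -1856/631]
step 0: P' = (I − K·H)·P̄ = [4776/631 -6818/631; -6818/631 10335/631]
step 1: x̄ = F·x = [1802/631, -5622/631]
step 1: P̄ = F·P·Fᵀ + Q = [32196/631 -39173/631; -39173/631 57342/631]
step 1: y = z − H·x̄ = [7100/631]
step 1: S = H·P̄·Hᵀ + R = [51580/631]
step 1: K = P̄·Hᵀ·S⁻¹ = [9121/25790; -567/10316]
step 1: x' = x̄ + K·y = [17628/2579, -24573/2579]
step 1: P' = (I − K·H)·P̄ = [526109/12895 -312017/5158; -312017/5158 934917/10316]
step 2: x̄ = F·x = [38463/2579, -59829/2579]
step 2: P̄ = F·P·Fᵀ + Q = [13201709/51580 -18086691/51580; -18086691/51580 25624589/51580]
step 2: y = z − H·x̄ = [-3468/2579]
step 2: S = H·P̄·Hᵀ + R = [895953/10316]
step 2: K = P̄·Hᵀ·S⁻¹ = [228783/298651; -602179/895953]
step 2: x' = x̄ + K·y = [4146411/298651, -6658345/298651]
step 2: P' = (I − K·H)·P̄ = [306085564/1493255 -456840516/1493255; -456840516/1493255 2049760532/4479765]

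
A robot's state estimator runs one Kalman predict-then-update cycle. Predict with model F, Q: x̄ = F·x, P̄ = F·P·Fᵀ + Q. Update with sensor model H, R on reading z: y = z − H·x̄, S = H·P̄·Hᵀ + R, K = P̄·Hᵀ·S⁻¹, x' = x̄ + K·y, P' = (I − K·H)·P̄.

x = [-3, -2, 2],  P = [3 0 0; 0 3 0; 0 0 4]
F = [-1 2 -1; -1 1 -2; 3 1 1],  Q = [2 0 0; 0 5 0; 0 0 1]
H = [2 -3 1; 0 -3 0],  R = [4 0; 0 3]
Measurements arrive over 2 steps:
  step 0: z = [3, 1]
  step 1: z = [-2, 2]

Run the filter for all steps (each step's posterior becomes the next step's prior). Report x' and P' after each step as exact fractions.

step 0: x' = [2556/959, -3368/6713, -4379/959], P' = [623/137 390/959 -932/137; 390/959 2165/6713 113/959; -932/137 113/959 2125/137]
step 1: x' = [-7119934/3940041, -2120351/3940041, 1639993/3940041], P' = [18054913/7880082 3527095/15760164 -51775103/15760164; 3527095/15760164 9932659/31520328 13050445/31520328; -51775103/15760164 13050445/31520328 310865011/31520328]

step 0: x̄ = F·x = [-3, -3, -9]
step 0: P̄ = F·P·Fᵀ + Q = [21 17 -7; 17 27 -14; -7 -14 35]
step 0: y = z − H·x̄ = [9, -8]
step 0: S = H·P̄·Hᵀ + R = [218 183; 183 246]
step 0: K = P̄·Hᵀ·S⁻¹ = [257/959 -390/959; -61/6713 -2165/6713; 372/959 -113/959]
step 0: x' = x̄ + K·y = [2556/959, -3368/6713, -4379/959]
step 0: P' = (I − K·H)·P̄ = [623/137 390/959 -932/137; 390/959 2165/6713 113/959; -932/137 113/959 2125/137]
step 1: x̄ = F·x = [6025/6713, 40046/6713, 19655/6713]
step 1: P̄ = F·P·Fᵀ + Q = [51318/6713 93958/6713 5737/6713; 93958/6713 291461/6713 26679/6713; 5737/6713 26679/6713 131700/6713]
step 1: y = z − H·x̄ = [75007/6713, 133564/6713]
step 1: S = H·P̄·Hᵀ + R = [1722351/6713 1979364/6713; 1979364/6713 2643288/6713]
step 1: K = P̄·Hᵀ·S⁻¹ = [616454/3940041 -3527095/15760164; -164947/7880082 -9932659/31520328; 4038329/7880082 -13050445/31520328]
step 1: x' = x̄ + K·y = [-7119934/3940041, -2120351/3940041, 1639993/3940041]
step 1: P' = (I − K·H)·P̄ = [18054913/7880082 3527095/15760164 -51775103/15760164; 3527095/15760164 9932659/31520328 13050445/31520328; -51775103/15760164 13050445/31520328 310865011/31520328]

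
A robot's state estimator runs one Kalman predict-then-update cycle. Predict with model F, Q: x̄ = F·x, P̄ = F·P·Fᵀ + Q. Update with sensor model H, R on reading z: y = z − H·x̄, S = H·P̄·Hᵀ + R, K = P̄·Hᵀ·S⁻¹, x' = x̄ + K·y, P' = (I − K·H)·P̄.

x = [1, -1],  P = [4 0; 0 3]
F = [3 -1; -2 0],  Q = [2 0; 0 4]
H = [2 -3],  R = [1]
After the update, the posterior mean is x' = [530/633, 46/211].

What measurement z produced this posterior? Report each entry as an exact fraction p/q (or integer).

x̄ = F·x = [4, -2]
P̄ = F·P·Fᵀ + Q = [41 -24; -24 20]
S = H·P̄·Hᵀ + R = [633]
K = P̄·Hᵀ·S⁻¹ = [154/633; -36/211]
x' − x̄ = [-2002/633, 468/211] = K·y
y = (KᵀK)⁻¹·Kᵀ·(x' − x̄) = [-13]
z = y + H·x̄ = [-13] + [14] = [1]

z = [1]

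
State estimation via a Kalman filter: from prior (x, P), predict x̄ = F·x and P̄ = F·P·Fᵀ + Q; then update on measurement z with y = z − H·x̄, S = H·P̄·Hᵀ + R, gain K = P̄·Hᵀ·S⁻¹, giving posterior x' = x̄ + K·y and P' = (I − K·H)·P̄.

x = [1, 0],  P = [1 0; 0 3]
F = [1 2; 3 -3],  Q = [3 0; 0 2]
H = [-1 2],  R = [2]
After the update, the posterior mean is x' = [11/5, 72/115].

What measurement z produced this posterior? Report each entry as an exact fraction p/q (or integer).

x̄ = F·x = [1, 3]
P̄ = F·P·Fᵀ + Q = [16 -15; -15 38]
S = H·P̄·Hᵀ + R = [230]
K = P̄·Hᵀ·S⁻¹ = [-1/5; 91/230]
x' − x̄ = [6/5, -273/115] = K·y
y = (KᵀK)⁻¹·Kᵀ·(x' − x̄) = [-6]
z = y + H·x̄ = [-6] + [5] = [-1]

z = [-1]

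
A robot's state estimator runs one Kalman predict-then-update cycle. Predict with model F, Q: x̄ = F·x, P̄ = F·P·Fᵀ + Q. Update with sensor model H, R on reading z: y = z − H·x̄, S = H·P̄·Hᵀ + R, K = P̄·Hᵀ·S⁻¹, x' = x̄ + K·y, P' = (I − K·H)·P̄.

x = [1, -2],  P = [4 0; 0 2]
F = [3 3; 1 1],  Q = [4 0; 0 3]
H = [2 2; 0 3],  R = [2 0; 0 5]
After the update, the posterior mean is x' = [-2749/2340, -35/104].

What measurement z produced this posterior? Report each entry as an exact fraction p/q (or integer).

x̄ = F·x = [-3, -1]
P̄ = F·P·Fᵀ + Q = [58 18; 18 9]
S = H·P̄·Hᵀ + R = [414 162; 162 86]
K = P̄·Hᵀ·S⁻¹ = [1081/2340 -63/260; 3/104 27/104]
x' − x̄ = [4271/2340, 69/104] = K·y
y = (KᵀK)⁻¹·Kᵀ·(x' − x̄) = [5, 2]
z = y + H·x̄ = [5, 2] + [-8, -3] = [-3, -1]

z = [-3, -1]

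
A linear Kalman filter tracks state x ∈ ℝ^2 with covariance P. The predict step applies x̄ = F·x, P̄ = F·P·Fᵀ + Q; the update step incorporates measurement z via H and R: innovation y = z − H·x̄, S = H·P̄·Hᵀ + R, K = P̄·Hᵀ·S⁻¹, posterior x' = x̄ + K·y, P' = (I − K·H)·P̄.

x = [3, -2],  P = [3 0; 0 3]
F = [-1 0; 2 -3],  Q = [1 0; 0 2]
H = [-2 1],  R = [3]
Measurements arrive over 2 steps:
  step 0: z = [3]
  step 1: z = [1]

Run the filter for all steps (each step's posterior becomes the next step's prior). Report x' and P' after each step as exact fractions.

step 0: x̄ = F·x = [-3, 12]
step 0: P̄ = F·P·Fᵀ + Q = [4 -6; -6 41]
step 0: y = z − H·x̄ = [-15]
step 0: S = H·P̄·Hᵀ + R = [84]
step 0: K = P̄·Hᵀ·S⁻¹ = [-1/6; 53/84]
step 0: x' = x̄ + K·y = [-1/2, 71/28]
step 0: P' = (I − K·H)·P̄ = [5/3 17/6; 17/6 635/84]
step 1: x̄ = F·x = [1/2, -241/28]
step 1: P̄ = F·P·Fᵀ + Q = [8/3 31/6; 31/6 3587/84]
step 1: y = z − H·x̄ = [297/28]
step 1: S = H·P̄·Hᵀ + R = [2999/84]
step 1: K = P̄·Hᵀ·S⁻¹ = [-14/2999; 2719/2999]
step 1: x' = x̄ + K·y = [1351/2999, 3028/2999]
step 1: P' = (I − K·H)·P̄ = [7995/2999 15948/2999; 15948/2999 40053/2999]

step 0: x' = [-1/2, 71/28], P' = [5/3 17/6; 17/6 635/84]
step 1: x' = [1351/2999, 3028/2999], P' = [7995/2999 15948/2999; 15948/2999 40053/2999]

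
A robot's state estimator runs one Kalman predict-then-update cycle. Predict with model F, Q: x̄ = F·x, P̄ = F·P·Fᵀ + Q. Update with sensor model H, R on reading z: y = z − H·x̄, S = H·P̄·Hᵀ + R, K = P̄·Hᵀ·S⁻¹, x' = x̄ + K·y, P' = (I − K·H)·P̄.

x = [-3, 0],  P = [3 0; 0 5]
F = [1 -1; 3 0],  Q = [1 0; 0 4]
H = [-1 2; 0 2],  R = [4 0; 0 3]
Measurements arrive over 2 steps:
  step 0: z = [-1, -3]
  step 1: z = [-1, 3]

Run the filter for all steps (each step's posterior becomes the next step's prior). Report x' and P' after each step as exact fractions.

step 0: x̄ = F·x = [-3, -9]
step 0: P̄ = F·P·Fᵀ + Q = [9 9; 9 31]
step 0: y = z − H·x̄ = [14, 15]
step 0: S = H·P̄·Hᵀ + R = [101 106; 106 127]
step 0: K = P̄·Hᵀ·S⁻¹ = [-765/1591 864/1591; 159/1591 644/1591]
step 0: x' = x̄ + K·y = [-2523/1591, -2433/1591]
step 0: P' = (I − K·H)·P̄ = [5652/1591 1296/1591; 1296/1591 966/1591]
step 1: x̄ = F·x = [-90/1591, -7569/1591]
step 1: P̄ = F·P·Fᵀ + Q = [5617/1591 13068/1591; 13068/1591 57232/1591]
step 1: y = z − H·x̄ = [13457/1591, 19911/1591]
step 1: S = H·P̄·Hᵀ + R = [188637/1591 202792/1591; 202792/1591 233701/1591]
step 1: K = P̄·Hᵀ·S⁻¹ = [-317323/1860503 483424/1860503; 304188/1860503 647296/1860503]
step 1: x' = x̄ + K·y = [3260713/1860503, 1822515/1860503]
step 1: P' = (I − K·H)·P̄ = [2719564/1860503 725136/1860503; 725136/1860503 970944/1860503]

step 0: x' = [-2523/1591, -2433/1591], P' = [5652/1591 1296/1591; 1296/1591 966/1591]
step 1: x' = [3260713/1860503, 1822515/1860503], P' = [2719564/1860503 725136/1860503; 725136/1860503 970944/1860503]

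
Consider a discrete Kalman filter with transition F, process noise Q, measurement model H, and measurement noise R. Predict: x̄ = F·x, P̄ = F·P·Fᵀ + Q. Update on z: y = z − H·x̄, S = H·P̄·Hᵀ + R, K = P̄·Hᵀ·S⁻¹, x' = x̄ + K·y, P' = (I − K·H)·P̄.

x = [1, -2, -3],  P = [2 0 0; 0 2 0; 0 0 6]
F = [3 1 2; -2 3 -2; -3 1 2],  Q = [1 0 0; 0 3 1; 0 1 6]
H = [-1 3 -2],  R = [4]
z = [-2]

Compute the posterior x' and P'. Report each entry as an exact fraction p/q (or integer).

x' = [-1517/998, -6573/998, -8149/998]
P' = [22109/998 109/998 -10589/998; 109/998 13293/998 19487/998; -10589/998 19487/998 34771/998]

x̄ = F·x = [-5, -2, -11]
P̄ = F·P·Fᵀ + Q = [45 -30 8; -30 53 -5; 8 -5 50]
y = z − H·x̄ = [-23]
S = H·P̄·Hᵀ + R = [998]
K = P̄·Hᵀ·S⁻¹ = [-151/998; 199/998; -123/998]
x' = x̄ + K·y = [-1517/998, -6573/998, -8149/998]
P' = (I − K·H)·P̄ = [22109/998 109/998 -10589/998; 109/998 13293/998 19487/998; -10589/998 19487/998 34771/998]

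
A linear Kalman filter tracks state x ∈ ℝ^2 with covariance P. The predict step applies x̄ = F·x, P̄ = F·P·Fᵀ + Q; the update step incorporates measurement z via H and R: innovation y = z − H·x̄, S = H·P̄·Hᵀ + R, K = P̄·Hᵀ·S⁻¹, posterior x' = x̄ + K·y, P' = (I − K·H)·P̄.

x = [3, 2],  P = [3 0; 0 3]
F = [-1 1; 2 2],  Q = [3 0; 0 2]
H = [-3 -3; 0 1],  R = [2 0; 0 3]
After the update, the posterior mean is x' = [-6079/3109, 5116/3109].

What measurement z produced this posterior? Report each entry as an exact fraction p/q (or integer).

x̄ = F·x = [-1, 10]
P̄ = F·P·Fᵀ + Q = [9 0; 0 26]
S = H·P̄·Hᵀ + R = [317 -78; -78 29]
K = P̄·Hᵀ·S⁻¹ = [-783/3109 -2106/3109; -234/3109 2158/3109]
x' − x̄ = [-2970/3109, -25974/3109] = K·y
y = (KᵀK)⁻¹·Kᵀ·(x' − x̄) = [28, -9]
z = y + H·x̄ = [28, -9] + [-27, 10] = [1, 1]

z = [1, 1]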